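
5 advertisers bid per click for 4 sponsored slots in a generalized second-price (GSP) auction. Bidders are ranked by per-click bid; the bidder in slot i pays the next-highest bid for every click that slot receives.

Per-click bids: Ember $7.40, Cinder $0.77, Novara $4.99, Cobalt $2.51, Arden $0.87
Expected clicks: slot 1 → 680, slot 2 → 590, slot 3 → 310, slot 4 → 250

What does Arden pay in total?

Arden pays $192.50

Ranked by bid: $7.40 (Ember) > $4.99 (Novara) > $2.51 (Cobalt) > $0.87 (Arden) > $0.77 (Cinder)
Arden holds slot 4 → pays next bid $0.77 × 250 clicks = $192.50.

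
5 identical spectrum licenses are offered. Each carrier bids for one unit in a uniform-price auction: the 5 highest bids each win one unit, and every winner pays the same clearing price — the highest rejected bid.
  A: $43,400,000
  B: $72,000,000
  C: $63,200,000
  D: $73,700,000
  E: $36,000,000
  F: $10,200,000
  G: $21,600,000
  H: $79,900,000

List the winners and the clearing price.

H, D, B, C, A; each pays $36,000,000

Bids ranked high→low: 79,900,000 (H), 73,700,000 (D), 72,000,000 (B), 63,200,000 (C), 43,400,000 (A), 36,000,000 (E), 21,600,000 (G), …
The 5 highest are H, D, B, C, A.
Clearing price = highest rejected bid = $36,000,000.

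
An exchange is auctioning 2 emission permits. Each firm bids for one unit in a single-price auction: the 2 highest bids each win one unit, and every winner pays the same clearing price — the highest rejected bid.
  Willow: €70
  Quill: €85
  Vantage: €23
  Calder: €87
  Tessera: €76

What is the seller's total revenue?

Total revenue: €152

Ordering the bids: 87 (Calder), 85 (Quill), 76 (Tessera), 70 (Willow), …
Top 2: Calder, Quill.
Highest unsuccessful bid: €76 → clearing price.
Total revenue = 2 × €76 = €152.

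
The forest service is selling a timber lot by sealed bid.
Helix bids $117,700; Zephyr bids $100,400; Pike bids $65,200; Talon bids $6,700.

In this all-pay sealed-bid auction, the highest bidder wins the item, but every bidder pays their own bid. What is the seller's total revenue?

Total revenue: $290,000

All-pay sealed-bid auction: the highest bidder wins the item, but every bidder pays their own bid.
Bids in order: 117,700 (Helix) > 100,400 (Zephyr) > 65,200 (Pike) > 6,700 (Talon)
Every bidder forfeits their bid regardless of winning.
Revenue = 117,700 + 100,400 + 65,200 + 6,700 = $290,000.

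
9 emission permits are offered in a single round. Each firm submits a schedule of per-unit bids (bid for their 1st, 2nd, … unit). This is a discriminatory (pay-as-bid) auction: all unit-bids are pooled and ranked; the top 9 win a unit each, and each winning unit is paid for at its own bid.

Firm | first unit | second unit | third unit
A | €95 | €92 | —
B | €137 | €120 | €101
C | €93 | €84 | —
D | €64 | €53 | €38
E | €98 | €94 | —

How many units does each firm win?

A 2, B 3, C 2, E 2

Pooled unit-bids ranked (top 9): 137 (B-1), 120 (B-2), 101 (B-3), 98 (E-1), 95 (A-1), 94 (E-2), 93 (C-1), 92 (A-2), 84 (C-2)
Next rejected bid: €64 (not a price — pay-as-bid).
Allocation: A 2, B 3, C 2, E 2.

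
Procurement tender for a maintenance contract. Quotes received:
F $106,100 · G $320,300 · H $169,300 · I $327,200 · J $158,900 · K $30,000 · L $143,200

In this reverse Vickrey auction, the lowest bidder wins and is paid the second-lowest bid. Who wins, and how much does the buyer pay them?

Rule: the lowest bidder wins and is paid the second-lowest bid.
Bids ranked: 30,000 (K) < 106,100 (F) < 143,200 (L) < 158,900 (J) < 169,300 (H) < 320,300 (G) < …
Second-price: K is paid F's bid of $106,100.

K is paid $106,100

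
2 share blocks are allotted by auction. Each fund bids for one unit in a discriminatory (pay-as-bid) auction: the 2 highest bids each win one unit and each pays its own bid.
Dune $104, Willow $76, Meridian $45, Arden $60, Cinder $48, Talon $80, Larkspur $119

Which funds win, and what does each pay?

Larkspur $119, Dune $104

Bids ranked high→low: 119 (Larkspur), 104 (Dune), 80 (Talon), 76 (Willow), …
The 2 highest are Larkspur, Dune.
Each winner pays its own bid: Larkspur $119, Dune $104.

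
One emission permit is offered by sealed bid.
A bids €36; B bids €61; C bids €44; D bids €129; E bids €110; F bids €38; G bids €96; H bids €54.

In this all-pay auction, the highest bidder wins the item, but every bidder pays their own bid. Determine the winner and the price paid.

Bids ranked: 129 (D) > 110 (E) > 96 (G) > 61 (B) > 54 (H) > 44 (C) > …
D wins with the top bid; all bids are sunk regardless.

D pays €129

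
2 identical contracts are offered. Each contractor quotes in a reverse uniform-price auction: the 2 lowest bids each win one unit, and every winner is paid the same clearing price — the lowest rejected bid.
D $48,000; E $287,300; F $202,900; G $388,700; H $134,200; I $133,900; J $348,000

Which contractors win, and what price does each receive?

Ordering the bids: 48,000 (D), 133,900 (I), 134,200 (H), 202,900 (F), …
The 2 lowest are D, I.
Clearing price = lowest rejected bid = $134,200.

D, I; each is paid $134,200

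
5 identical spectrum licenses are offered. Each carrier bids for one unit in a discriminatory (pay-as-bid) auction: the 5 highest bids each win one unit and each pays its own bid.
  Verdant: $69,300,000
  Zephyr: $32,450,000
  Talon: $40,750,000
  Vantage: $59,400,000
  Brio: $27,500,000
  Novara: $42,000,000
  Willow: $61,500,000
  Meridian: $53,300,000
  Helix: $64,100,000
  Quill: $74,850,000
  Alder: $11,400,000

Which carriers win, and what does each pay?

Ordering the bids: 74,850,000 (Quill), 69,300,000 (Verdant), 64,100,000 (Helix), 61,500,000 (Willow), 59,400,000 (Vantage), 53,300,000 (Meridian), 42,000,000 (Novara), …
The 5 highest are Quill, Verdant, Helix, Willow, Vantage.
Each winner pays its own bid: Quill $74,850,000, Verdant $69,300,000, Helix $64,100,000, Willow $61,500,000, Vantage $59,400,000.

Quill $74,850,000, Verdant $69,300,000, Helix $64,100,000, Willow $61,500,000, Vantage $59,400,000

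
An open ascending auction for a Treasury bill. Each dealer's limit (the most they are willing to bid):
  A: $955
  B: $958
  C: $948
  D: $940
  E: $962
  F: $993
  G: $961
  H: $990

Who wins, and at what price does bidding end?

F wins at $990

Limits ranked: 993 (F) > 990 (H) > 962 (E) > 961 (G) > 958 (B) > 955 (A) > …
H is the last rival to drop out, at $990; F remains and wins at that price.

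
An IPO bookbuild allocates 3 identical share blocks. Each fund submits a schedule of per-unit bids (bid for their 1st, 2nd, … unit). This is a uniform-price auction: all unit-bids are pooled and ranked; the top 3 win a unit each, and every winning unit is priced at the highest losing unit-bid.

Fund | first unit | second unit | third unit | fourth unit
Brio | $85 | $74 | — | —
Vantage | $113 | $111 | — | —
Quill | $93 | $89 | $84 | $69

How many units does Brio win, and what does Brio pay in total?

Brio: 0 units, pays $0

Merging the schedules and taking the best 3: 113 (Vantage-1), 111 (Vantage-2), 93 (Quill-1)
First bid not allocated: $89.
Brio wins 0 unit(s) at $89 each.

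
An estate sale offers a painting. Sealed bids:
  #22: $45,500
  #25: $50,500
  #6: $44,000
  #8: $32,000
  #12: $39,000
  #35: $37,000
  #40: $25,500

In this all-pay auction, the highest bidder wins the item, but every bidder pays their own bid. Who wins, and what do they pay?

All-pay auction: the highest bidder wins the item, but every bidder pays their own bid.
Bids in order: 50,500 (#25) > 45,500 (#22) > 44,000 (#6) > 39,000 (#12) > 37,000 (#35) > 32,000 (#8) > …
#25 wins with the top bid; all bids are sunk regardless.

#25 pays $50,500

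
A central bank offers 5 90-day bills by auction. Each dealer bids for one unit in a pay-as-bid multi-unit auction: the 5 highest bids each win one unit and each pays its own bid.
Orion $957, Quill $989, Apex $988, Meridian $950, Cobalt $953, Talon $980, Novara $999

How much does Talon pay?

Sorting: 999 (Novara), 989 (Quill), 988 (Apex), 980 (Talon), 957 (Orion), 953 (Cobalt), 950 (Meridian)
Top 5: Novara, Quill, Apex, Talon, Orion.
Talon wins → own bid $980.

Talon pays $980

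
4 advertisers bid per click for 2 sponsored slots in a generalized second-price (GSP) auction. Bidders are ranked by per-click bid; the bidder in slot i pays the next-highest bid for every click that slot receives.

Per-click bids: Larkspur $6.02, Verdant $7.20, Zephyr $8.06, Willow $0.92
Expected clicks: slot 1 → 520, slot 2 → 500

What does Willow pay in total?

Willow pays $0.00

Per-click bids in order: $8.06 (Zephyr) > $7.20 (Verdant) > $6.02 (Larkspur) > …
Willow ranks below slot 2 → no slot, pays nothing.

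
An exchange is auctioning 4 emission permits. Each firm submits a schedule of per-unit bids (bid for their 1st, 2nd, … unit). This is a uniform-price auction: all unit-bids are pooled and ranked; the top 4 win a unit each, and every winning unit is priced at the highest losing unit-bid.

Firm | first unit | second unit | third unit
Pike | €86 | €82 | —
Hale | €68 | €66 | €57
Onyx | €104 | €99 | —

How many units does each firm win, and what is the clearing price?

Onyx 2, Pike 2; clearing price €68

Pooled unit-bids ranked (top 4): 104 (Onyx-1), 99 (Onyx-2), 86 (Pike-1), 82 (Pike-2)
First bid not allocated: €68.
Allocation: Onyx 2, Pike 2.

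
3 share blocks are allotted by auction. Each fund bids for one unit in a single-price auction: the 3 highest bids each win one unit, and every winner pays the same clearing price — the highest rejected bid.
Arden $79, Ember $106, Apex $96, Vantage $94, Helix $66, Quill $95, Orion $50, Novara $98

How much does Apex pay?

Sorting: 106 (Ember), 98 (Novara), 96 (Apex), 95 (Quill), 94 (Vantage), …
The 3 highest are Ember, Novara, Apex.
Clearing price = highest rejected bid = $95.
Apex wins → pays $95.

Apex pays $95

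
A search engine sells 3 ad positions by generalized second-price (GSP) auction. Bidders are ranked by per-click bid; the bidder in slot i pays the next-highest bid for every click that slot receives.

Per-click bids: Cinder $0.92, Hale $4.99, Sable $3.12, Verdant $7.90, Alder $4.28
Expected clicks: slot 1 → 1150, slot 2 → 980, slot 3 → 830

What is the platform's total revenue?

Per-click bids in order: $7.90 (Verdant) > $4.99 (Hale) > $4.28 (Alder) > $3.12 (Sable) > …
Slot 1: Verdant pays $4.99 × 1150 = $5738.50
Slot 2: Hale pays $4.28 × 980 = $4194.40
Slot 3: Alder pays $3.12 × 830 = $2589.60
Total = $12522.50

Total revenue: $12522.50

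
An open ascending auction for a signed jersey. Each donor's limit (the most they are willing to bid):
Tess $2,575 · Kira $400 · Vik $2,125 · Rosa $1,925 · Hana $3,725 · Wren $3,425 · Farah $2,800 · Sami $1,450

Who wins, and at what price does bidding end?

Hana wins at $3,425

Sorting limits: 3,725 (Hana) > 3,425 (Wren) > 2,800 (Farah) > 2,575 (Tess) > 2,125 (Vik) > 1,925 (Rosa) > …
Wren is the last rival to drop out, at $3,425; Hana remains and wins at that price.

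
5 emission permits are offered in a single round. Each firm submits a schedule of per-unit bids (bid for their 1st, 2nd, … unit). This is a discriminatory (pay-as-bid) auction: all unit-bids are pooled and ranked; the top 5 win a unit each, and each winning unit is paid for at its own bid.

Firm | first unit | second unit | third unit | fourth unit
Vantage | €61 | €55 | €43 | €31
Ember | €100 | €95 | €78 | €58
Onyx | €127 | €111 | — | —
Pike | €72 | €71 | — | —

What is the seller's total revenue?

All unit-bids, highest first — top 5: 127 (Onyx-1), 111 (Onyx-2), 100 (Ember-1), 95 (Ember-2), 78 (Ember-3)
Next rejected bid: €72 (not a price — pay-as-bid).
Each winning unit pays its own bid.
Revenue = 127 + 111 + 100 + 95 + 78 = €511.

Total revenue: €511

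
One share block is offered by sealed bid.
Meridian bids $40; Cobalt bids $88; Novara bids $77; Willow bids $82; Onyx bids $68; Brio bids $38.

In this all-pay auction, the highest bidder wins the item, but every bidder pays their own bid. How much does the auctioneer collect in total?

Bids in order: 88 (Cobalt) > 82 (Willow) > 77 (Novara) > 68 (Onyx) > 40 (Meridian) > 38 (Brio)
Cobalt wins with the top bid; all bids are sunk regardless.
Every bidder forfeits their bid regardless of winning.
Revenue = 40 + 88 + 77 + 82 + 68 + 38 = $393.

Total revenue: $393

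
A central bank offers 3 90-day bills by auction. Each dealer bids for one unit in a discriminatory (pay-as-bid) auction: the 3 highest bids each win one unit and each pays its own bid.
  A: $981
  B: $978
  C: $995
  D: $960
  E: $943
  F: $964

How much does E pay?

Bids ranked high→low: 995 (C), 981 (A), 978 (B), 964 (F), 960 (D), …
Top 3: C, A, B.
E does not win → $0.

E pays $0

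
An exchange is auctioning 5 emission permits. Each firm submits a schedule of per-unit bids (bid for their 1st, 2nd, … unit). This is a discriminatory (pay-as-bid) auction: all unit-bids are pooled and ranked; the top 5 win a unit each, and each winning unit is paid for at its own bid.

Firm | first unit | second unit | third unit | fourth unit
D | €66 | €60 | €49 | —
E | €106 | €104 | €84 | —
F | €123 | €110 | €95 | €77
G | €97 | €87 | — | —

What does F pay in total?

Merging the schedules and taking the best 5: 123 (F-1), 110 (F-2), 106 (E-1), 104 (E-2), 97 (G-1)
Next rejected bid: €95 (not a price — pay-as-bid).
F's winning unit-bids: 123 + 110 = €233.

F pays €233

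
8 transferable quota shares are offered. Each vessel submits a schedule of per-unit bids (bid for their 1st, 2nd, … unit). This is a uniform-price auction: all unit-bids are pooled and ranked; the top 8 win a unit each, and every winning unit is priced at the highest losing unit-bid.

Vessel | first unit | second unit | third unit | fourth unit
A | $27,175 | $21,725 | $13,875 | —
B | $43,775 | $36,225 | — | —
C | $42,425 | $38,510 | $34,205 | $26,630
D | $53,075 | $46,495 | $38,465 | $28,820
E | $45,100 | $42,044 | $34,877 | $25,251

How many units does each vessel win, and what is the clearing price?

All unit-bids, highest first — top 8: 53,075 (D-1), 46,495 (D-2), 45,100 (E-1), 43,775 (B-1), 42,425 (C-1), 42,044 (E-2), 38,510 (C-2), 38,465 (D-3)
The (k+1)-th unit-bid is $36,225.
Allocation: B 1, C 2, D 3, E 2.

B 1, C 2, D 3, E 2; clearing price $36,225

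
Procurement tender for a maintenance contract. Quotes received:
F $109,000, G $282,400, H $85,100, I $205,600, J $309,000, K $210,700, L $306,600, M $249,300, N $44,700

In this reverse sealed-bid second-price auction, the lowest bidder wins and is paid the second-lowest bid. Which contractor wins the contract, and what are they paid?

N is paid $85,100

Bids in order: 44,700 (N) < 85,100 (H) < 109,000 (F) < 205,600 (I) < 210,700 (K) < 249,300 (M) < …
Second-price: N is paid H's bid of $85,100.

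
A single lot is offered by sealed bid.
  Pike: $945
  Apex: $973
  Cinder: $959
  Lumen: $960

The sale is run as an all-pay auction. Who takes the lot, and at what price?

Apex pays $973

Rule: the highest bidder wins the item, but every bidder pays their own bid.
Bids in order: 973 (Apex) > 960 (Lumen) > 959 (Cinder) > 945 (Pike)
Apex is highest and takes the item; every bidder forfeits their bid.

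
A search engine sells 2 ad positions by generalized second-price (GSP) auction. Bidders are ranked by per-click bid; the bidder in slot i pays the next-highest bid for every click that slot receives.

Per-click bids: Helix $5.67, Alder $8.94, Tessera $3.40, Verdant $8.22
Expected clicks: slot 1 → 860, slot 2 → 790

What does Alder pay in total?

Alder pays $7069.20

Ranked by bid: $8.94 (Alder) > $8.22 (Verdant) > $5.67 (Helix) > …
Alder holds slot 1 → pays next bid $8.22 × 860 clicks = $7069.20.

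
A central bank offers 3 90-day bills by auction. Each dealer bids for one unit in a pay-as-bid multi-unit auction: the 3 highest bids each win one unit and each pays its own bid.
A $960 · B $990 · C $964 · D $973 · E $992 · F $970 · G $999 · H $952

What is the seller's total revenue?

Ordering the bids: 999 (G), 992 (E), 990 (B), 973 (D), 970 (F), …
Winners (3 units): G, E, B.
Total revenue = 999 + 992 + 990 = $2,981.

Total revenue: $2,981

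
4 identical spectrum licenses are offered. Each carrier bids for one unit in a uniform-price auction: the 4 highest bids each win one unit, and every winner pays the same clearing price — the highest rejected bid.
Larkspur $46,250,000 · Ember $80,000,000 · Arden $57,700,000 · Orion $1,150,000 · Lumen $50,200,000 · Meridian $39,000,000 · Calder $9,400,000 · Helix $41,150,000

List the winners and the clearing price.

Ember, Arden, Lumen, Larkspur; each pays $41,150,000

Ordering the bids: 80,000,000 (Ember), 57,700,000 (Arden), 50,200,000 (Lumen), 46,250,000 (Larkspur), 41,150,000 (Helix), 39,000,000 (Meridian), …
The 4 highest are Ember, Arden, Lumen, Larkspur.
Clearing price = highest rejected bid = $41,150,000.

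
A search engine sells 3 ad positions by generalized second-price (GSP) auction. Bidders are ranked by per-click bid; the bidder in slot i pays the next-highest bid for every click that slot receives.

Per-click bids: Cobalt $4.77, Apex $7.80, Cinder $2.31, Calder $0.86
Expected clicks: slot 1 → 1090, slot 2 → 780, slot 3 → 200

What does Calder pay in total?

Per-click bids in order: $7.80 (Apex) > $4.77 (Cobalt) > $2.31 (Cinder) > $0.86 (Calder)
Calder ranks below slot 3 → no slot, pays nothing.

Calder pays $0.00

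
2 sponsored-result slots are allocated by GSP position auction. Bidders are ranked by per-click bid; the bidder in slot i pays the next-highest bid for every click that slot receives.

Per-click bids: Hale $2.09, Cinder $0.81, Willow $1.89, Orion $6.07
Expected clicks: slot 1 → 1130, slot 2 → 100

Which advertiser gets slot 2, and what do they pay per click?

Hale; $1.89 per click

Per-click bids in order: $6.07 (Orion) > $2.09 (Hale) > $1.89 (Willow) > …
Slot 2 goes to the second-ranked bidder, Hale, who pays the next bid down: $1.89/click.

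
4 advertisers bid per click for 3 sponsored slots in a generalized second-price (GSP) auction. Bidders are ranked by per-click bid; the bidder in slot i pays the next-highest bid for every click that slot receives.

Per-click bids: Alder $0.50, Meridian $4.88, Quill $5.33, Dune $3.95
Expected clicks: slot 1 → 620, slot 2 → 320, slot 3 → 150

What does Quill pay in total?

Per-click bids in order: $5.33 (Quill) > $4.88 (Meridian) > $3.95 (Dune) > $0.50 (Alder)
Quill holds slot 1 → pays next bid $4.88 × 620 clicks = $3025.60.

Quill pays $3025.60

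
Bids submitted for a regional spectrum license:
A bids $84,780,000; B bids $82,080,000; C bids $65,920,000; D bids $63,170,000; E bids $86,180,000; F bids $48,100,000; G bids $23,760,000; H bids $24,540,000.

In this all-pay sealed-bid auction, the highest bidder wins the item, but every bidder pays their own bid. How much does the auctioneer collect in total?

Rule: the highest bidder wins the item, but every bidder pays their own bid.
Sorting bids: 86,180,000 (E) > 84,780,000 (A) > 82,080,000 (B) > 65,920,000 (C) > 63,170,000 (D) > 48,100,000 (F) > …
E wins with the top bid; all bids are sunk regardless.
Every bidder forfeits their bid regardless of winning.
Revenue = 84,780,000 + 82,080,000 + 65,920,000 + 63,170,000 + 86,180,000 + 48,100,000 + 23,760,000 + 24,540,000 = $478,530,000.

Total revenue: $478,530,000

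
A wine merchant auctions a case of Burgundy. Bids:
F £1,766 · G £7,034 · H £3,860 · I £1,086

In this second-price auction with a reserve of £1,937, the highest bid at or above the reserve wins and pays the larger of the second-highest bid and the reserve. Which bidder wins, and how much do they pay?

Sorting bids: 7,034 (G) > 3,860 (H) > 1,766 (F) > 1,086 (I)
Highest eligible bid: G at £7,034.
max(second-highest £3,860, reserve £1,937) = £3,860; the reserve does not bind.

G pays £3,860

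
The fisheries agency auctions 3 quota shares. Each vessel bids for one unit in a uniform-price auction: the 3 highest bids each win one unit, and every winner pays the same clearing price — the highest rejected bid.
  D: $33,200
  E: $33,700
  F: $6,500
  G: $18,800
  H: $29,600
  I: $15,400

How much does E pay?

Sorting: 33,700 (E), 33,200 (D), 29,600 (H), 18,800 (G), 15,400 (I), …
Top 3: E, D, H.
Highest unsuccessful bid: $18,800 → clearing price.
E wins → pays $18,800.

E pays $18,800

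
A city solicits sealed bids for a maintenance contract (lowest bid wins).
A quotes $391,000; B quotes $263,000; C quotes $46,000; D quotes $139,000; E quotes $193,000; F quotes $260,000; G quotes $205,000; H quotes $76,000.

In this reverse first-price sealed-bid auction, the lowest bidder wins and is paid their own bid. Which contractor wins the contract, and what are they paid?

Bids in order: 46,000 (C) < 76,000 (H) < 139,000 (D) < 193,000 (E) < 205,000 (G) < 260,000 (F) < …
First-price: C is paid what they bid, $46,000.

C is paid $46,000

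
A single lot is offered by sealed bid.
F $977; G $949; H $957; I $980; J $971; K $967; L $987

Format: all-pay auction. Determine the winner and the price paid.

Sorting bids: 987 (L) > 980 (I) > 977 (F) > 971 (J) > 967 (K) > 957 (H) > …
L wins with the top bid; all bids are sunk regardless.

L pays $987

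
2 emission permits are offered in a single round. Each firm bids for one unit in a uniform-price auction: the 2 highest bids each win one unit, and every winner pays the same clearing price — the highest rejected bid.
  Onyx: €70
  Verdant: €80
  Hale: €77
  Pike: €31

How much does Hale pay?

Hale pays €70

Sorting: 80 (Verdant), 77 (Hale), 70 (Onyx), 31 (Pike)
The 2 highest are Verdant, Hale.
Clearing price = highest rejected bid = €70.
Hale wins → pays €70.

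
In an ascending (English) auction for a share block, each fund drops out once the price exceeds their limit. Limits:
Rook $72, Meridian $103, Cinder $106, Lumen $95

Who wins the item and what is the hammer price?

Cinder wins at $103

Limits ranked: 106 (Cinder) > 103 (Meridian) > 95 (Lumen) > 72 (Rook)
Once the price passes $103, only Cinder is left; the hammer falls at Meridian's limit of $103.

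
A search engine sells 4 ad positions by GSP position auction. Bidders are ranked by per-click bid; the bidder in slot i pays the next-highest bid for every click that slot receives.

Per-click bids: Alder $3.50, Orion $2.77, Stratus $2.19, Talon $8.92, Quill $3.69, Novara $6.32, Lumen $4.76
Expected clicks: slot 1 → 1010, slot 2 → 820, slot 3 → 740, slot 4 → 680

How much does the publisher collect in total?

Total revenue: $15397.00

Per-click bids in order: $8.92 (Talon) > $6.32 (Novara) > $4.76 (Lumen) > $3.69 (Quill) > $3.50 (Alder) > …
Slot 1: Talon pays $6.32 × 1010 = $6383.20
Slot 2: Novara pays $4.76 × 820 = $3903.20
Slot 3: Lumen pays $3.69 × 740 = $2730.60
Slot 4: Quill pays $3.50 × 680 = $2380.00
Total = $15397.00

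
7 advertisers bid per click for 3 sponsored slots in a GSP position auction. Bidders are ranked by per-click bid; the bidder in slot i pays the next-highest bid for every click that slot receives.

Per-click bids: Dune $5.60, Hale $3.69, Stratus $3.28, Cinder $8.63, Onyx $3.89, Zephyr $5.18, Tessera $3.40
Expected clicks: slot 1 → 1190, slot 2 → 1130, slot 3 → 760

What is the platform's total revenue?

Ranked by bid: $8.63 (Cinder) > $5.60 (Dune) > $5.18 (Zephyr) > $3.89 (Onyx) > …
Slot 1: Cinder pays $5.60 × 1190 = $6664.00
Slot 2: Dune pays $5.18 × 1130 = $5853.40
Slot 3: Zephyr pays $3.89 × 760 = $2956.40
Total = $15473.80

Total revenue: $15473.80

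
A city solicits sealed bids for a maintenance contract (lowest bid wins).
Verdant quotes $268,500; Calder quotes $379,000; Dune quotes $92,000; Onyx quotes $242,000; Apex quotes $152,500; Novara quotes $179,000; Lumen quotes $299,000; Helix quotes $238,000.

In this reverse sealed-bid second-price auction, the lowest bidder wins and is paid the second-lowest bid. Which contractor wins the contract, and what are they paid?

Reverse sealed-bid second-price auction: the lowest bidder wins and is paid the second-lowest bid.
Bids in order: 92,000 (Dune) < 152,500 (Apex) < 179,000 (Novara) < 238,000 (Helix) < 242,000 (Onyx) < 268,500 (Verdant) < …
Dune wins with the lowest bid; price is set by the runner-up at $152,500.

Dune is paid $152,500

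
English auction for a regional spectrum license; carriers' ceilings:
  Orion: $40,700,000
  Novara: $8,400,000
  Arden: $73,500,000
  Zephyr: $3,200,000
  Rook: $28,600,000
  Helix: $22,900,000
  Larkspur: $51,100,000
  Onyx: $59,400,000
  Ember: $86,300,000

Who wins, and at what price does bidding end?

Limits in order: 86,300,000 (Ember) > 73,500,000 (Arden) > 59,400,000 (Onyx) > 51,100,000 (Larkspur) > 40,700,000 (Orion) > 28,600,000 (Rook) > …
Arden is the last rival to drop out, at $73,500,000; Ember remains and wins at that price.

Ember wins at $73,500,000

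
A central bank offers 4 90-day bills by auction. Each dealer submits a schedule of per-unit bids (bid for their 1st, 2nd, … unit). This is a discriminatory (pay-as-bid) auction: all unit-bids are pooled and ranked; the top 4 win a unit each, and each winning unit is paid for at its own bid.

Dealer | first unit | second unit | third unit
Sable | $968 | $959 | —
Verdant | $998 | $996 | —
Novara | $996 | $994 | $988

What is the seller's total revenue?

Total revenue: $3,984

All unit-bids, highest first — top 4: 998 (Verdant-1), 996 (Verdant-2), 996 (Novara-1), 994 (Novara-2)
Next rejected bid: $988 (not a price — pay-as-bid).
Each winning unit pays its own bid.
Revenue = 998 + 996 + 996 + 994 = $3,984.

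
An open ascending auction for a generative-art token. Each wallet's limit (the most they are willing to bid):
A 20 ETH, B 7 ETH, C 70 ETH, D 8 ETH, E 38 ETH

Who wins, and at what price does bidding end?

C wins at 38 ETH

Sorting limits: 70 (C) > 38 (E) > 20 (A) > 8 (D) > 7 (B)
E is the last rival to drop out, at 38 ETH; C remains and wins at that price.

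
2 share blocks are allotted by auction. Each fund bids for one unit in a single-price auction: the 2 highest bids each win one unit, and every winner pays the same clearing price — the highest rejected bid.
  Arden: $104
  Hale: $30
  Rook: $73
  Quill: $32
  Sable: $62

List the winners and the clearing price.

Arden, Rook; each pays $62

Bids ranked high→low: 104 (Arden), 73 (Rook), 62 (Sable), 32 (Quill), …
The 2 highest are Arden, Rook.
First losing bid is Sable's $62, which sets the uniform price.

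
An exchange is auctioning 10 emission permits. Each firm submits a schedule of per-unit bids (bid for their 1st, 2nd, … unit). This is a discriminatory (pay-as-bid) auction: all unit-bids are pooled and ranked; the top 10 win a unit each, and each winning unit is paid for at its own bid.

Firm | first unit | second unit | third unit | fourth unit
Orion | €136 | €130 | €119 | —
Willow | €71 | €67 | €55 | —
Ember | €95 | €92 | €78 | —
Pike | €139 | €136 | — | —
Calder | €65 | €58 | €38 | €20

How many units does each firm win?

Ember 3, Orion 3, Pike 2, Willow 2

Merging the schedules and taking the best 10: 139 (Pike-1), 136 (Orion-1), 136 (Pike-2), 130 (Orion-2), 119 (Orion-3), 95 (Ember-1), 92 (Ember-2), 78 (Ember-3), 71 (Willow-1), 67 (Willow-2)
Next rejected bid: €65 (not a price — pay-as-bid).
Allocation: Ember 3, Orion 3, Pike 2, Willow 2.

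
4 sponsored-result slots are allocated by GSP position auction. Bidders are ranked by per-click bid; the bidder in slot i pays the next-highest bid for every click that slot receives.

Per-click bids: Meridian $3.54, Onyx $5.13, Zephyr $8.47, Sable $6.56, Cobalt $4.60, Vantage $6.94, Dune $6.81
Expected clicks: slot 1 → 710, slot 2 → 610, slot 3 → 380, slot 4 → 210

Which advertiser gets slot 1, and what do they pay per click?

Zephyr; $6.94 per click

Ranked by bid: $8.47 (Zephyr) > $6.94 (Vantage) > $6.81 (Dune) > $6.56 (Sable) > $5.13 (Onyx) > …
Slot 1 goes to the first-ranked bidder, Zephyr, who pays the next bid down: $6.94/click.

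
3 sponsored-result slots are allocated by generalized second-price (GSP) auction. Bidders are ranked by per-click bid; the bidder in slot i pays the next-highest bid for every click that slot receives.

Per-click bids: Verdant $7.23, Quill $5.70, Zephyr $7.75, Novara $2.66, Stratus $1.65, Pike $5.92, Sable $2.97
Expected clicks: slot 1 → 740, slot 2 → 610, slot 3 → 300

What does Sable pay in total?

Sorting advertisers: $7.75 (Zephyr) > $7.23 (Verdant) > $5.92 (Pike) > $5.70 (Quill) > …
Sable ranks below slot 3 → no slot, pays nothing.

Sable pays $0.00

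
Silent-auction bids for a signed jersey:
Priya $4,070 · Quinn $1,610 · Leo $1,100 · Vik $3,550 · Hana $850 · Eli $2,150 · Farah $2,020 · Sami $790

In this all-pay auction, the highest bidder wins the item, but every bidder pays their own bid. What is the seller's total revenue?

Bids ranked: 4,070 (Priya) > 3,550 (Vik) > 2,150 (Eli) > 2,020 (Farah) > 1,610 (Quinn) > 1,100 (Leo) > …
Every bidder forfeits their bid regardless of winning.
Revenue = 4,070 + 1,610 + 1,100 + 3,550 + 850 + 2,150 + 2,020 + 790 = $16,140.

Total revenue: $16,140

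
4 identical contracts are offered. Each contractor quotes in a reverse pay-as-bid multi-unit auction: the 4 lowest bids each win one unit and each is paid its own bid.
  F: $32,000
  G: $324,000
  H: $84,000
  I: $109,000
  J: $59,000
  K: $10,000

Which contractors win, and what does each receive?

K $10,000, F $32,000, J $59,000, H $84,000

Ordering the bids: 10,000 (K), 32,000 (F), 59,000 (J), 84,000 (H), 109,000 (I), 324,000 (G)
Lowest 4: K, F, J, H.
Each winner is paid its own bid: K $10,000, F $32,000, J $59,000, H $84,000.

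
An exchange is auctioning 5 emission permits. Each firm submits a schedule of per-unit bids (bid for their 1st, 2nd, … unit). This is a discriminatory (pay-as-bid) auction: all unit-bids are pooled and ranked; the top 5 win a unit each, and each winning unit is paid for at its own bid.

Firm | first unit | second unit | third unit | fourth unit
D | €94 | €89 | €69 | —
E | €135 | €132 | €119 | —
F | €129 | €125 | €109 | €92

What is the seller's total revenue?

All unit-bids, highest first — top 5: 135 (E-1), 132 (E-2), 129 (F-1), 125 (F-2), 119 (E-3)
Next rejected bid: €109 (not a price — pay-as-bid).
Each winning unit pays its own bid.
Revenue = 135 + 132 + 129 + 125 + 119 = €640.

Total revenue: €640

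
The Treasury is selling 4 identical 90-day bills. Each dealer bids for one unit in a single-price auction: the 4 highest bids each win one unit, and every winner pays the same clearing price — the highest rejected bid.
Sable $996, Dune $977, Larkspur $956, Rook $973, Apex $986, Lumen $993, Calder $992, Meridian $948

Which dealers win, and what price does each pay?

Sable, Lumen, Calder, Apex; each pays $977

Sorting: 996 (Sable), 993 (Lumen), 992 (Calder), 986 (Apex), 977 (Dune), 973 (Rook), …
The 4 highest are Sable, Lumen, Calder, Apex.
Clearing price = highest rejected bid = $977.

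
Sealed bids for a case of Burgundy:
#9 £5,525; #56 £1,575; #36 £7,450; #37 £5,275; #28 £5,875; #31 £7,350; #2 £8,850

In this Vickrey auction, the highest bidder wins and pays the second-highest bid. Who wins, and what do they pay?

#2 pays £7,450

Rule: the highest bidder wins and pays the second-highest bid.
Bids in order: 8,850 (#2) > 7,450 (#36) > 7,350 (#31) > 5,875 (#28) > 5,525 (#9) > 5,275 (#37) > …
#2 wins with the highest bid; price is set by the runner-up at £7,450.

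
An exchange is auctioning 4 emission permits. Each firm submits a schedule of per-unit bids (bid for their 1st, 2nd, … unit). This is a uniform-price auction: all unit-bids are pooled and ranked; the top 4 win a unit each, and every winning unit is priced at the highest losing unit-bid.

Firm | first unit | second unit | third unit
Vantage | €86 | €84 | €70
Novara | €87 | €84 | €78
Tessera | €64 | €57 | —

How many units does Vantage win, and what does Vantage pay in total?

Vantage: 2 units, pays €156

Pooled unit-bids ranked (top 4): 87 (Novara-1), 86 (Vantage-1), 84 (Vantage-2), 84 (Novara-2)
First bid not allocated: €78.
Vantage wins 2 unit(s) at €78 each.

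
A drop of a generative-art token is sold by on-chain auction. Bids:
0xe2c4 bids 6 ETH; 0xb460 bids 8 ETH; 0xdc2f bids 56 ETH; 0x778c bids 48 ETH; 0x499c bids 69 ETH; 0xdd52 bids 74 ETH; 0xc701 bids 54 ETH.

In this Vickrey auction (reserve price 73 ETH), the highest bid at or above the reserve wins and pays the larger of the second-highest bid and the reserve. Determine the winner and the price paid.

Bids in order: 74 (0xdd52) > 69 (0x499c) > 56 (0xdc2f) > 54 (0xc701) > 48 (0x778c) > 8 (0xb460) > …
Highest eligible bid: 0xdd52 at 74 ETH.
Second-highest bid 69 ETH is below the reserve 73 ETH, so the reserve binds → payment 73 ETH.

0xdd52 pays 73 ETH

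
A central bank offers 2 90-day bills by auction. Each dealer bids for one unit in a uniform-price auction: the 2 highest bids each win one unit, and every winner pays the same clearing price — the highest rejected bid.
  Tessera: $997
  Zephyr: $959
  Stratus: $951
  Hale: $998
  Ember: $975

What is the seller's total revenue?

Total revenue: $1,950

Bids ranked high→low: 998 (Hale), 997 (Tessera), 975 (Ember), 959 (Zephyr), …
The 2 highest are Hale, Tessera.
Clearing price = highest rejected bid = $975.
Total revenue = 2 × $975 = $1,950.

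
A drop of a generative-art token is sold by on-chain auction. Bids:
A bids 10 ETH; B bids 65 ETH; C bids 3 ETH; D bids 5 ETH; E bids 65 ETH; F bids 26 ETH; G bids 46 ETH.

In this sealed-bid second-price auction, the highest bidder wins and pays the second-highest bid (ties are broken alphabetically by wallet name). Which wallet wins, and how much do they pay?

Bids in order: 65 (B) > 65 (E) > 46 (G) > 26 (F) > 10 (A) > 5 (D) > …
B and E tie at 65 ETH; tie-break gives it to B.
B is highest; pays the second-highest bid, 65 ETH.

B pays 65 ETH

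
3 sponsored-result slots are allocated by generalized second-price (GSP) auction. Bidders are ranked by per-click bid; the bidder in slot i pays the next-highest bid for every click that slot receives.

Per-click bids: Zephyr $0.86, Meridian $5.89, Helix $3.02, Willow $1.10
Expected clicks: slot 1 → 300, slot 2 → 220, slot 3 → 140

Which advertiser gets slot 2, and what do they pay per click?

Per-click bids in order: $5.89 (Meridian) > $3.02 (Helix) > $1.10 (Willow) > $0.86 (Zephyr)
Slot 2 goes to the second-ranked bidder, Helix, who pays the next bid down: $1.10/click.

Helix; $1.10 per click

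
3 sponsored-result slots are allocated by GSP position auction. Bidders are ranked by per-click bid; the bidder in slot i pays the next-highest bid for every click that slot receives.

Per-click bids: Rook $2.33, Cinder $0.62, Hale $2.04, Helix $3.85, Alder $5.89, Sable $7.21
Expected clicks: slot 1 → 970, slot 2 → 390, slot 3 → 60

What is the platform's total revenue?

Total revenue: $7354.60

Ranked by bid: $7.21 (Sable) > $5.89 (Alder) > $3.85 (Helix) > $2.33 (Rook) > …
Slot 1: Sable pays $5.89 × 970 = $5713.30
Slot 2: Alder pays $3.85 × 390 = $1501.50
Slot 3: Helix pays $2.33 × 60 = $139.80
Total = $7354.60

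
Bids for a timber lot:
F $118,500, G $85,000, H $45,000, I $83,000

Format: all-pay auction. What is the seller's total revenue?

Total revenue: $331,500

Bids in order: 118,500 (F) > 85,000 (G) > 83,000 (I) > 45,000 (H)
F wins with the top bid; all bids are sunk regardless.
Every bidder forfeits their bid regardless of winning.
Revenue = 118,500 + 85,000 + 45,000 + 83,000 = $331,500.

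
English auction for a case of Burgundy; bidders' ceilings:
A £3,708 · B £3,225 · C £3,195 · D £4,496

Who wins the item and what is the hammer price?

Sorting limits: 4,496 (D) > 3,708 (A) > 3,225 (B) > 3,195 (C)
Bidding ends when A exits at £3,708; D takes it.

D wins at £3,708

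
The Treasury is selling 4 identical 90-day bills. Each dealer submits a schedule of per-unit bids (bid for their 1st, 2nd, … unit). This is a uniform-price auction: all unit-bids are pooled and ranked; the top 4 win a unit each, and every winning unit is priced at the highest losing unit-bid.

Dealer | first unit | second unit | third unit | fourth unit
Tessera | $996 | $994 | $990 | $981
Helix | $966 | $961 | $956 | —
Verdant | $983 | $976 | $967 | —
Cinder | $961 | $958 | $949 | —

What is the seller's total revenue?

All unit-bids, highest first — top 4: 996 (Tessera-1), 994 (Tessera-2), 990 (Tessera-3), 983 (Verdant-1)
First bid not allocated: $981.
Allocation: Tessera 3, Verdant 1. Every unit priced at $981.
Revenue = 4 × 981 = $3,924.

Total revenue: $3,924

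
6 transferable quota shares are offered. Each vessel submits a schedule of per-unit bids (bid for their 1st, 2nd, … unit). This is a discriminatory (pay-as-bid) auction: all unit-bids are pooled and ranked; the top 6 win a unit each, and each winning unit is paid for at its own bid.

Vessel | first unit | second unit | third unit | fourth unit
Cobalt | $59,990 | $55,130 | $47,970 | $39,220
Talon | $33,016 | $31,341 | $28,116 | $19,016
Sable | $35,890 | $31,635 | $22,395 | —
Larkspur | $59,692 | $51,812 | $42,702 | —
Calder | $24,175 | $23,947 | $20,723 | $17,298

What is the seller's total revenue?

Total revenue: $317,296

Merging the schedules and taking the best 6: 59,990 (Cobalt-1), 59,692 (Larkspur-1), 55,130 (Cobalt-2), 51,812 (Larkspur-2), 47,970 (Cobalt-3), 42,702 (Larkspur-3)
Next rejected bid: $39,220 (not a price — pay-as-bid).
Each winning unit pays its own bid.
Revenue = 59,990 + 59,692 + 55,130 + 51,812 + 47,970 + 42,702 = $317,296.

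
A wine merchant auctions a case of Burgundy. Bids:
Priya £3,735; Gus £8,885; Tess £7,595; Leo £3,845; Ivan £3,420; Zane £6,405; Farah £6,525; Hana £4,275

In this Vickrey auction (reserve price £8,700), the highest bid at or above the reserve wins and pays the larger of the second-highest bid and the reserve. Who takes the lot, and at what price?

Rule: the highest bid at or above the reserve wins and pays the larger of the second-highest bid and the reserve.
Bids ranked: 8,885 (Gus) > 7,595 (Tess) > 6,525 (Farah) > 6,405 (Zane) > 4,275 (Hana) > 3,845 (Leo) > …
Gus has the top bid at or above the reserve (£8,885).
Second-highest bid £7,595 is below the reserve £8,700, so the reserve binds → payment £8,700.

Gus pays £8,700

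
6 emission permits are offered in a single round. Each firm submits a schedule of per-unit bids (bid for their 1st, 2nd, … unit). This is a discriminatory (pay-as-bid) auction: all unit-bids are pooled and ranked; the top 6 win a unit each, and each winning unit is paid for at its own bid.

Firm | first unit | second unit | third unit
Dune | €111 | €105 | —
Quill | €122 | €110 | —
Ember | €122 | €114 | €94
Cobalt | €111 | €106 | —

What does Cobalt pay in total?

Pooled unit-bids ranked (top 6): 122 (Quill-1), 122 (Ember-1), 114 (Ember-2), 111 (Dune-1), 111 (Cobalt-1), 110 (Quill-2)
Next rejected bid: €106 (not a price — pay-as-bid).
Cobalt's winning unit-bids: 111 = €111.

Cobalt pays €111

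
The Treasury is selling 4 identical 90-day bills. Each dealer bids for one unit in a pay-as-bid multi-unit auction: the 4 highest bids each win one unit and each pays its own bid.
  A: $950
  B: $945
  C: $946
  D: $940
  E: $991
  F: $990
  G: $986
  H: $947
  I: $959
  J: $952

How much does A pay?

Ordering the bids: 991 (E), 990 (F), 986 (G), 959 (I), 952 (J), 950 (A), …
The 4 highest are E, F, G, I.
A does not win → $0.

A pays $0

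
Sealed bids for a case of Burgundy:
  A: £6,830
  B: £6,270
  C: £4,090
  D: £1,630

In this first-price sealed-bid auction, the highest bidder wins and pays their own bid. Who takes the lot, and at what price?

Bids in order: 6,830 (A) > 6,270 (B) > 4,090 (C) > 1,630 (D)
First-price: A pays what they bid, £6,830.

A pays £6,830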